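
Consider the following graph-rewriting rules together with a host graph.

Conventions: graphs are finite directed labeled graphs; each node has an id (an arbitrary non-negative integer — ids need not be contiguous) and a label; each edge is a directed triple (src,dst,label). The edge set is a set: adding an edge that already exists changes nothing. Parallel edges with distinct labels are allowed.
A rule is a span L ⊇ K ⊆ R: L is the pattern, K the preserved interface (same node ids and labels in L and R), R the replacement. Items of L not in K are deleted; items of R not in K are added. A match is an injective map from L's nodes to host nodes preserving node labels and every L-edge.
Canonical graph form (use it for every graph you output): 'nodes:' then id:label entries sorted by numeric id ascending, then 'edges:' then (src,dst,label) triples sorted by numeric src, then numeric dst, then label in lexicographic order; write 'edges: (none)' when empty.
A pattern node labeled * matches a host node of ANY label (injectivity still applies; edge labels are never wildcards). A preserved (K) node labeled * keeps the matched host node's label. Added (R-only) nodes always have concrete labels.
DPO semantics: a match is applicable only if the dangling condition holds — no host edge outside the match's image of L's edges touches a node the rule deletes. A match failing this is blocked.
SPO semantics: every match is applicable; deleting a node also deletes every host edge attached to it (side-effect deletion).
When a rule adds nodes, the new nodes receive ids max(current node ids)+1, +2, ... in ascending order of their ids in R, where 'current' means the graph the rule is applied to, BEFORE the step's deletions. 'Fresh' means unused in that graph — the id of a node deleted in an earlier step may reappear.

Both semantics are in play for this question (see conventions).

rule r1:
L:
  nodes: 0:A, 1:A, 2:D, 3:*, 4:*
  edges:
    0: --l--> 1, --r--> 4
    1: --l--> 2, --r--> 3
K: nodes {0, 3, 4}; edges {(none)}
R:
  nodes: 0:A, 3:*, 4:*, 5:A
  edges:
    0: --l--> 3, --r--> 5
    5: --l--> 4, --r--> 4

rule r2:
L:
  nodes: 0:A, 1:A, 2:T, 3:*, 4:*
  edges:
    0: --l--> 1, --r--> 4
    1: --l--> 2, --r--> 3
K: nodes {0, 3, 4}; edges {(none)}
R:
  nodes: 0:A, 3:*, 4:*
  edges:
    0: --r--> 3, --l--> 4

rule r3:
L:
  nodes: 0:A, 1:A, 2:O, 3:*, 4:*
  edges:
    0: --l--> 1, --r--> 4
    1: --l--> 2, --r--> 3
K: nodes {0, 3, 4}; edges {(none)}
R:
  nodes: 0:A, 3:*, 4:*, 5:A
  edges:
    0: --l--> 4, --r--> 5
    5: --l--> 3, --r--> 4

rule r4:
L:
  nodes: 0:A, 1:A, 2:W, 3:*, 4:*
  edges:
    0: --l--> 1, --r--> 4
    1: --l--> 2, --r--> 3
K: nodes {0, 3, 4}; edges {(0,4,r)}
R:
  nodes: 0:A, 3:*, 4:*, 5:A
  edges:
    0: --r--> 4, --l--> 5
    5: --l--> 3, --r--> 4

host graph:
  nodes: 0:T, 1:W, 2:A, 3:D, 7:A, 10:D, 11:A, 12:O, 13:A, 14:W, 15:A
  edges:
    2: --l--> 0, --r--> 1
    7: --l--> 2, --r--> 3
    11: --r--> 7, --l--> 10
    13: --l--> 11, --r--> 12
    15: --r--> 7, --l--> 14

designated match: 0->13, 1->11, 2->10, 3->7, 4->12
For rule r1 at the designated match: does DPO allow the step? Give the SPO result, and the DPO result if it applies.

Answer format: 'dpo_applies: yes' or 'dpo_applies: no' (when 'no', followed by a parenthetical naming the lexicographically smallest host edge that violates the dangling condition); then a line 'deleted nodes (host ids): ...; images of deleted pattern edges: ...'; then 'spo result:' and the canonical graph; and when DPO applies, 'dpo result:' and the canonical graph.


dpo_applies: yes
deleted nodes (host ids): 10, 11; images of deleted pattern edges: (11,7,r); (11,10,l); (13,11,l); (13,12,r)
spo result:
nodes: 0:T, 1:W, 2:A, 3:D, 7:A, 12:O, 13:A, 14:W, 15:A, 16:A
edges: (2,0,l); (2,1,r); (7,2,l); (7,3,r); (13,7,l); (13,16,r); (15,7,r); (15,14,l); (16,12,l); (16,12,r)
dpo result:
nodes: 0:T, 1:W, 2:A, 3:D, 7:A, 12:O, 13:A, 14:W, 15:A, 16:A
edges: (2,0,l); (2,1,r); (7,2,l); (7,3,r); (13,7,l); (13,16,r); (15,7,r); (15,14,l); (16,12,l); (16,12,r)


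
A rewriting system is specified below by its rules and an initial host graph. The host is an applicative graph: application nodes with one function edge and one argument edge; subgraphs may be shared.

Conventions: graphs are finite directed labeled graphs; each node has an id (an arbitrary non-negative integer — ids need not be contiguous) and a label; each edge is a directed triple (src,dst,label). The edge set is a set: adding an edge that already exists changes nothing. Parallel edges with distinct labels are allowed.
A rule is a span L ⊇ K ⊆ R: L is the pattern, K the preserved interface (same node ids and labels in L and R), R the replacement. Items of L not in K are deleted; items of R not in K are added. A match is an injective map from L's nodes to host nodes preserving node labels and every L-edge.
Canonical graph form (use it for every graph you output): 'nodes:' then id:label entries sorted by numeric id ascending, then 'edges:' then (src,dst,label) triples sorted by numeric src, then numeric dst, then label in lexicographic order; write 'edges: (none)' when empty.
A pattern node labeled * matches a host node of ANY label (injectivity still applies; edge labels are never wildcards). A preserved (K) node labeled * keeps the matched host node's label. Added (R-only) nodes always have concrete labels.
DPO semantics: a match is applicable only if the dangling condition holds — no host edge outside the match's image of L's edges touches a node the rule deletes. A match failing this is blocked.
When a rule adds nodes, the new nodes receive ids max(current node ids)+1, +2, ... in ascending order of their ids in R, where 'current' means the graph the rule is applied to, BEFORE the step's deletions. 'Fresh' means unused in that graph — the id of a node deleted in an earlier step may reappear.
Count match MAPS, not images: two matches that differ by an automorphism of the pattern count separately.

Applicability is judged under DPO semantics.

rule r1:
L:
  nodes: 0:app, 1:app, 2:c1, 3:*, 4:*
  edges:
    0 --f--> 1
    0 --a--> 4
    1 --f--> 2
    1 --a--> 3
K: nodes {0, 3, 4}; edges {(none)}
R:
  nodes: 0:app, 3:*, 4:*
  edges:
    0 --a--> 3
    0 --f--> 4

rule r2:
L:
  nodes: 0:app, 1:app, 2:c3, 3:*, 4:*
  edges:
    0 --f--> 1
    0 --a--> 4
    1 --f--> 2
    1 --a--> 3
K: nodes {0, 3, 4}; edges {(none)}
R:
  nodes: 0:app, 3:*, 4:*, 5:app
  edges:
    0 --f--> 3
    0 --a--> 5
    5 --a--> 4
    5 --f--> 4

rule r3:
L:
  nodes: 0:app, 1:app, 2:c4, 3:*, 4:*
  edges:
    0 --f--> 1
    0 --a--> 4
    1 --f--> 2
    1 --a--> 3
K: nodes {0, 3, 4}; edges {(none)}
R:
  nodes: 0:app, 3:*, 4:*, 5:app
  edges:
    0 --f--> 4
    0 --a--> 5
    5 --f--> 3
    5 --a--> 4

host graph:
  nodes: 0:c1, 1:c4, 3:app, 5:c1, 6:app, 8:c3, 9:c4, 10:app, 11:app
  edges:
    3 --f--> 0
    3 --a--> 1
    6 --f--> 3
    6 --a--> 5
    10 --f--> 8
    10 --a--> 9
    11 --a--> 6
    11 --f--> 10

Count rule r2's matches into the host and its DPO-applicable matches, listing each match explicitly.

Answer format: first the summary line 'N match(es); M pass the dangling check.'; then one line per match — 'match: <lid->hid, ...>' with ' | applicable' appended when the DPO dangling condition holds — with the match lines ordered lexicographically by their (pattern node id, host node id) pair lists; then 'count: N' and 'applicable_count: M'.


1 match(es); 1 pass the dangling check.
match: 0->11, 1->10, 2->8, 3->9, 4->6 | applicable
count: 1
applicable_count: 1


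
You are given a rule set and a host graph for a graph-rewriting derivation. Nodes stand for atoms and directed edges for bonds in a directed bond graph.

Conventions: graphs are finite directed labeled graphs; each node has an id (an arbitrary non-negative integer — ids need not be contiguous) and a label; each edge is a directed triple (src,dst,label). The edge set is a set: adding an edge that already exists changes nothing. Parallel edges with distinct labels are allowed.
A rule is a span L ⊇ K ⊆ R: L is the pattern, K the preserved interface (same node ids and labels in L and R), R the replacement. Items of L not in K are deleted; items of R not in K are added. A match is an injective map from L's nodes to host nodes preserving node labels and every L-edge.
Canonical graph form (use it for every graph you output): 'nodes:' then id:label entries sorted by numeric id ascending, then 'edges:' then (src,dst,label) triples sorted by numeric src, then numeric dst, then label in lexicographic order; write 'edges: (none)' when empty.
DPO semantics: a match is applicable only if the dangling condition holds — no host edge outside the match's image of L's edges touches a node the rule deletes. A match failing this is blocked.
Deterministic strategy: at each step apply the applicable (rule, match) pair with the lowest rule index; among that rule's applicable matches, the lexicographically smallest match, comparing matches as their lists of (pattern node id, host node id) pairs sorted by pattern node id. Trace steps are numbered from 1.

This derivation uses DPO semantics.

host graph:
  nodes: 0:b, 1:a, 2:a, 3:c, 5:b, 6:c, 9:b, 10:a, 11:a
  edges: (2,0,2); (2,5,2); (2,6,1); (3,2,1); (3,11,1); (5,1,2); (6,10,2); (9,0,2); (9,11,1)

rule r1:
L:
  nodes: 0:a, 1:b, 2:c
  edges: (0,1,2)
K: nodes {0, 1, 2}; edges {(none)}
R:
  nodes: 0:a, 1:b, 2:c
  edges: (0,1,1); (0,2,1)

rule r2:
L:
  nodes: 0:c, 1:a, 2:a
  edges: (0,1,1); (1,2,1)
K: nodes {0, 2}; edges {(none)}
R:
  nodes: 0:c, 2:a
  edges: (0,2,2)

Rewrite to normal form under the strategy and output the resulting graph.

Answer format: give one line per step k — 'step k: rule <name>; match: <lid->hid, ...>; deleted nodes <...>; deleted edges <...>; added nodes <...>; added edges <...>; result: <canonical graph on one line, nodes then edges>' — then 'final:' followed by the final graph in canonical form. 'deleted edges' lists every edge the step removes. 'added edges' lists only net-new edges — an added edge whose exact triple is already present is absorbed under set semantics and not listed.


step 1: rule r1; match: 0->2, 1->0, 2->3; deleted nodes (none); deleted edges (2,0,2); added nodes (none); added edges (2,0,1); (2,3,1); result: nodes: 0:b, 1:a, 2:a, 3:c, 5:b, 6:c, 9:b, 10:a, 11:a edges: (2,0,1); (2,3,1); (2,5,2); (2,6,1); (3,2,1); (3,11,1); (5,1,2); (6,10,2); (9,0,2); (9,11,1)
step 2: rule r1; match: 0->2, 1->5, 2->3; deleted nodes (none); deleted edges (2,5,2); added nodes (none); added edges (2,5,1); result: nodes: 0:b, 1:a, 2:a, 3:c, 5:b, 6:c, 9:b, 10:a, 11:a edges: (2,0,1); (2,3,1); (2,5,1); (2,6,1); (3,2,1); (3,11,1); (5,1,2); (6,10,2); (9,0,2); (9,11,1)
final:
nodes: 0:b, 1:a, 2:a, 3:c, 5:b, 6:c, 9:b, 10:a, 11:a
edges: (2,0,1); (2,3,1); (2,5,1); (2,6,1); (3,2,1); (3,11,1); (5,1,2); (6,10,2); (9,0,2); (9,11,1)


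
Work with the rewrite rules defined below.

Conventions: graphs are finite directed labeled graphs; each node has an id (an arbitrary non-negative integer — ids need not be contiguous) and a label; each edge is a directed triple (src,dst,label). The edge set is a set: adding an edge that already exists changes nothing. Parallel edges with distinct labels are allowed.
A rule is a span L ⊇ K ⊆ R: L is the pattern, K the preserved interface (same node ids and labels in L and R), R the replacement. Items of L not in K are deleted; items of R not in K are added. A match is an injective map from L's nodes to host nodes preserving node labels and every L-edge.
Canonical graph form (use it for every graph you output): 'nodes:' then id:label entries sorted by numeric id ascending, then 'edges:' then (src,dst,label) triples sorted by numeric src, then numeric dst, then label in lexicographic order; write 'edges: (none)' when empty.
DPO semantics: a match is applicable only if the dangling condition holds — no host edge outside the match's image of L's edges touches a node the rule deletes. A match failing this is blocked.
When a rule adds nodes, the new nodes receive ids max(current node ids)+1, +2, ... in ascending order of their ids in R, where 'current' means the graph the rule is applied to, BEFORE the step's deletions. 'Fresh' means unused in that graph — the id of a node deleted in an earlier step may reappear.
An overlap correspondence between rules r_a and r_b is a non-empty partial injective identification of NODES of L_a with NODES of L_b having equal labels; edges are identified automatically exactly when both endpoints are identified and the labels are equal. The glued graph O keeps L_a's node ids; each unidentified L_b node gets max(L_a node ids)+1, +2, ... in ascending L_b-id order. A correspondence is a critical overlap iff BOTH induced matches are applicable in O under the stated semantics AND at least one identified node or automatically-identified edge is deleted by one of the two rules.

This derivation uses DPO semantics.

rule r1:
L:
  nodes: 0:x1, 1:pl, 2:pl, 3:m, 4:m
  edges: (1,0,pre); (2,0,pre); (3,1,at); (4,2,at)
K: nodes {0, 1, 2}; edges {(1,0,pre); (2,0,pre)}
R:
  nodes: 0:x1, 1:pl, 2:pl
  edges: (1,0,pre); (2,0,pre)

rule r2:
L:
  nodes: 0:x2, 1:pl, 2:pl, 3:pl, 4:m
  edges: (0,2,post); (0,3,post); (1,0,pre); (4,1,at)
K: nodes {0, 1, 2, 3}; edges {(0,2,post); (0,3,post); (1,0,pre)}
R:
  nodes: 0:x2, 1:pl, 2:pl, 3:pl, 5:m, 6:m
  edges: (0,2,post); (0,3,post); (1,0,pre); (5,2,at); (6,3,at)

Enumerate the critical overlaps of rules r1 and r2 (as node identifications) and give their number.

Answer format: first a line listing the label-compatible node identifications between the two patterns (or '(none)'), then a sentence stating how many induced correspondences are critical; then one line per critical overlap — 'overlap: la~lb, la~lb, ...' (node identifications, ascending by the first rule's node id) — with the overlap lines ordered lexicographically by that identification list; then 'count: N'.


label-compatible node identifications between L(r1) and L(r2): 1~1, 1~2, 1~3, 2~1, 2~2, 2~3, 3~4, 4~4
6 of the induced correspondences are critical overlaps of r1 and r2.
overlap: 1~1, 2~2, 3~4
overlap: 1~1, 2~3, 3~4
overlap: 1~1, 3~4
overlap: 1~2, 2~1, 4~4
overlap: 1~3, 2~1, 4~4
overlap: 2~1, 4~4
count: 6


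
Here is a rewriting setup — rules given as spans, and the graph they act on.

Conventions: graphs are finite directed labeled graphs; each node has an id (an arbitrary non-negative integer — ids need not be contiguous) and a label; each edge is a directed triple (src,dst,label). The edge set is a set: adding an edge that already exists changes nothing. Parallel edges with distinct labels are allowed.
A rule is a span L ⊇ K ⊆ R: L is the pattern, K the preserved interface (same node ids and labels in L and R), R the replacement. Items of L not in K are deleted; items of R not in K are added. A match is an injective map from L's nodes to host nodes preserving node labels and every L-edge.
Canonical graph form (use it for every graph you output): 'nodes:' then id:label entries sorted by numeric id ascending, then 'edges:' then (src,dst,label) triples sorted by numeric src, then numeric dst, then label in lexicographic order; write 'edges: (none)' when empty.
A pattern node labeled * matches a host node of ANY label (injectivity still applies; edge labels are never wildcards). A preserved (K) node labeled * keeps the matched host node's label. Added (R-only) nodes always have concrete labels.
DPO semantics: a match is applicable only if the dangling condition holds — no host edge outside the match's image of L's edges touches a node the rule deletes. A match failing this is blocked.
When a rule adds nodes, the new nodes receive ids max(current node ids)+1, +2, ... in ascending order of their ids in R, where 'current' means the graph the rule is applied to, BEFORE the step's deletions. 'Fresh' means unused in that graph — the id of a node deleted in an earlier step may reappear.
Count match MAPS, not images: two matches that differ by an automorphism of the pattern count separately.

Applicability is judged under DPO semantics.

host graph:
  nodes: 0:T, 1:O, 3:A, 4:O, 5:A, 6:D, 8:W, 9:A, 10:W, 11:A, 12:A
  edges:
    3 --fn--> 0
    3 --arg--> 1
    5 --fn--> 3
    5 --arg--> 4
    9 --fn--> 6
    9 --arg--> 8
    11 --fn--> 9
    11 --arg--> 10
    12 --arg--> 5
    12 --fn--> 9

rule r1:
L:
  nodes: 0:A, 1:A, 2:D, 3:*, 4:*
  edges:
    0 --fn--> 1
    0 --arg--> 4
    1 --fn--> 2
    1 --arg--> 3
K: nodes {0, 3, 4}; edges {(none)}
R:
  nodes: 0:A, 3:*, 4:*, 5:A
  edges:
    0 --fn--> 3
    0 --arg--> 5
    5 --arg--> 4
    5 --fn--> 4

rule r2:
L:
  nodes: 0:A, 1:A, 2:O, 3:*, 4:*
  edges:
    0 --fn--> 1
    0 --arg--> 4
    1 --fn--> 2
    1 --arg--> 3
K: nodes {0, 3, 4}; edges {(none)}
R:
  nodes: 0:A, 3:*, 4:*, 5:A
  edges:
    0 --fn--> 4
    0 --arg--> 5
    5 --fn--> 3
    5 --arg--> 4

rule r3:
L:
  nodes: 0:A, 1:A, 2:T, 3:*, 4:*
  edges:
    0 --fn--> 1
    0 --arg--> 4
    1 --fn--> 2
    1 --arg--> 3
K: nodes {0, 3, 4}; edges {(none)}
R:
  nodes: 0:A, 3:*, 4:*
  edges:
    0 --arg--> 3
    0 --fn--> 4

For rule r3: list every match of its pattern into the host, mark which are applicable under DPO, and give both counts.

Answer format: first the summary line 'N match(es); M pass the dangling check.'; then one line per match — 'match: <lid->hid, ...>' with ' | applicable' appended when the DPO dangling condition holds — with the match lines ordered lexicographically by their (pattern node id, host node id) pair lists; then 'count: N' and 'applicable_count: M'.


1 match(es); 1 pass the dangling check.
match: 0->5, 1->3, 2->0, 3->1, 4->4 | applicable
count: 1
applicable_count: 1


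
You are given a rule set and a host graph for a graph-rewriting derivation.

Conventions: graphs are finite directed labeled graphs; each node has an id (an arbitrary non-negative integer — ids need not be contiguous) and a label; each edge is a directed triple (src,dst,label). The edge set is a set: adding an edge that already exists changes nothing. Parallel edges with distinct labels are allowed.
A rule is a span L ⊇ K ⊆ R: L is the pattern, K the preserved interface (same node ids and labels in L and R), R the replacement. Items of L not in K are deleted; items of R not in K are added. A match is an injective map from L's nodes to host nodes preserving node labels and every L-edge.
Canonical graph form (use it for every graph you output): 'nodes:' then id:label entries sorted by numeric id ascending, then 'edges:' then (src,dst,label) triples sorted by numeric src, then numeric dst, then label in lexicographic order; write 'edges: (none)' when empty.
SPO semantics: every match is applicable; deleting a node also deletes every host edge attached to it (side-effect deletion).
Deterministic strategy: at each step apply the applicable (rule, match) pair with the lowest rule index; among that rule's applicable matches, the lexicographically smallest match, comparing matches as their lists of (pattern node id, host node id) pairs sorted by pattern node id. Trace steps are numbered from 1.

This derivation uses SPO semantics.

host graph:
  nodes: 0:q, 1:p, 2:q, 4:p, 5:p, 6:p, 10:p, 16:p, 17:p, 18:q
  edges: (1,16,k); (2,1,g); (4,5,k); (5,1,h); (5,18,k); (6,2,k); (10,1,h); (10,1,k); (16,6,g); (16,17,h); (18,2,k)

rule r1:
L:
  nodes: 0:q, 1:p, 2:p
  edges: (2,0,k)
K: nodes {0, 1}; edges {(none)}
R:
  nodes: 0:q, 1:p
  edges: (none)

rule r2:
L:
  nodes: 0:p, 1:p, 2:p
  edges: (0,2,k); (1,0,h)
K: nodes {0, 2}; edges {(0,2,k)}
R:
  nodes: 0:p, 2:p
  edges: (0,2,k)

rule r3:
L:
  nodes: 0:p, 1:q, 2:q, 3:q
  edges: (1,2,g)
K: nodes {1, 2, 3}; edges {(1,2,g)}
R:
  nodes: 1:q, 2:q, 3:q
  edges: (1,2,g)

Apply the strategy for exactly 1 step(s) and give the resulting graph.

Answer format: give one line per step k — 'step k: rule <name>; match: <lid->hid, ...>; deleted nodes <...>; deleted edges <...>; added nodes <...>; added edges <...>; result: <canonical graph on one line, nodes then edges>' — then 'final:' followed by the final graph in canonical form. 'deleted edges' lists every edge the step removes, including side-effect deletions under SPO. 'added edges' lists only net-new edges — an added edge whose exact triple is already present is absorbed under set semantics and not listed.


step 1: rule r1; match: 0->2, 1->1, 2->6; deleted nodes 6; deleted edges (6,2,k); (16,6,g); added nodes (none); added edges (none); result: nodes: 0:q, 1:p, 2:q, 4:p, 5:p, 10:p, 16:p, 17:p, 18:q edges: (1,16,k); (2,1,g); (4,5,k); (5,1,h); (5,18,k); (10,1,h); (10,1,k); (16,17,h); (18,2,k)
final:
nodes: 0:q, 1:p, 2:q, 4:p, 5:p, 10:p, 16:p, 17:p, 18:q
edges: (1,16,k); (2,1,g); (4,5,k); (5,1,h); (5,18,k); (10,1,h); (10,1,k); (16,17,h); (18,2,k)


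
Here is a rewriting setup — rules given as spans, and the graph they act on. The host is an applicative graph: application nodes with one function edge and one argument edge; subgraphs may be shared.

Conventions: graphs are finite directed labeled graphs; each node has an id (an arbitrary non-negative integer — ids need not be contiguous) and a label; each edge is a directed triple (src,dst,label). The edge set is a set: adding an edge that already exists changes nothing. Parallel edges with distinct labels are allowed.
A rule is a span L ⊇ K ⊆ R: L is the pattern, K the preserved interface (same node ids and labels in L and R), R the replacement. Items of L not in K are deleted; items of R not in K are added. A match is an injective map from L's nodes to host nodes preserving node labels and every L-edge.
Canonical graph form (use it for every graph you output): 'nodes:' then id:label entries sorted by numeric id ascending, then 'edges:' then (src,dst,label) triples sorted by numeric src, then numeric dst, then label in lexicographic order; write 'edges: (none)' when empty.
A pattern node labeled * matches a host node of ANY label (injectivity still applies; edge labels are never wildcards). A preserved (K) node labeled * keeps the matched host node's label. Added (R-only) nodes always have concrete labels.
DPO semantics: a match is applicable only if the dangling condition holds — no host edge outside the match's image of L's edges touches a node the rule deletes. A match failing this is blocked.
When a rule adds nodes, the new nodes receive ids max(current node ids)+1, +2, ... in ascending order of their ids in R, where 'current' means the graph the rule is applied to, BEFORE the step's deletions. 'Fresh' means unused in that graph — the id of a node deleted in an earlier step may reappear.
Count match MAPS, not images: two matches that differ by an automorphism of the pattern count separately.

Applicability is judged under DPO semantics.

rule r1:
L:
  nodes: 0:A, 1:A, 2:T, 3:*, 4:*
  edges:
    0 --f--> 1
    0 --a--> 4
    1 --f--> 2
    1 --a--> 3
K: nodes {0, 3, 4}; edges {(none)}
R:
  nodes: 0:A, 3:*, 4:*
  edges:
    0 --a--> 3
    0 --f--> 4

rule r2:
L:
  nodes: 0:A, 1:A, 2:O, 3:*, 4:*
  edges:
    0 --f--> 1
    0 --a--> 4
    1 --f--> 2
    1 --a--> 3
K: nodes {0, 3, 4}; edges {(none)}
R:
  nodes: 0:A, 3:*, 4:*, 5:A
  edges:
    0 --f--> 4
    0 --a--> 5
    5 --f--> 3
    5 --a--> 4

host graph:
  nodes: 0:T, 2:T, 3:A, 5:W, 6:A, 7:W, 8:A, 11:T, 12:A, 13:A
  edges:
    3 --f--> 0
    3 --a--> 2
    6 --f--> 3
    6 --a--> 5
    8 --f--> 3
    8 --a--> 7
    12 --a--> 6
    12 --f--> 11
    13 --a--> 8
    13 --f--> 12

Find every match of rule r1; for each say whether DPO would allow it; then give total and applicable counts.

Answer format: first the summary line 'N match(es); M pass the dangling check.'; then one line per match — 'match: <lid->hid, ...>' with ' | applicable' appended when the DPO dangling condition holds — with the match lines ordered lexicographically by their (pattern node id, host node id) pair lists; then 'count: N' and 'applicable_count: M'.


3 match(es); 1 pass the dangling check.
match: 0->6, 1->3, 2->0, 3->2, 4->5
match: 0->8, 1->3, 2->0, 3->2, 4->7
match: 0->13, 1->12, 2->11, 3->6, 4->8 | applicable
count: 3
applicable_count: 1


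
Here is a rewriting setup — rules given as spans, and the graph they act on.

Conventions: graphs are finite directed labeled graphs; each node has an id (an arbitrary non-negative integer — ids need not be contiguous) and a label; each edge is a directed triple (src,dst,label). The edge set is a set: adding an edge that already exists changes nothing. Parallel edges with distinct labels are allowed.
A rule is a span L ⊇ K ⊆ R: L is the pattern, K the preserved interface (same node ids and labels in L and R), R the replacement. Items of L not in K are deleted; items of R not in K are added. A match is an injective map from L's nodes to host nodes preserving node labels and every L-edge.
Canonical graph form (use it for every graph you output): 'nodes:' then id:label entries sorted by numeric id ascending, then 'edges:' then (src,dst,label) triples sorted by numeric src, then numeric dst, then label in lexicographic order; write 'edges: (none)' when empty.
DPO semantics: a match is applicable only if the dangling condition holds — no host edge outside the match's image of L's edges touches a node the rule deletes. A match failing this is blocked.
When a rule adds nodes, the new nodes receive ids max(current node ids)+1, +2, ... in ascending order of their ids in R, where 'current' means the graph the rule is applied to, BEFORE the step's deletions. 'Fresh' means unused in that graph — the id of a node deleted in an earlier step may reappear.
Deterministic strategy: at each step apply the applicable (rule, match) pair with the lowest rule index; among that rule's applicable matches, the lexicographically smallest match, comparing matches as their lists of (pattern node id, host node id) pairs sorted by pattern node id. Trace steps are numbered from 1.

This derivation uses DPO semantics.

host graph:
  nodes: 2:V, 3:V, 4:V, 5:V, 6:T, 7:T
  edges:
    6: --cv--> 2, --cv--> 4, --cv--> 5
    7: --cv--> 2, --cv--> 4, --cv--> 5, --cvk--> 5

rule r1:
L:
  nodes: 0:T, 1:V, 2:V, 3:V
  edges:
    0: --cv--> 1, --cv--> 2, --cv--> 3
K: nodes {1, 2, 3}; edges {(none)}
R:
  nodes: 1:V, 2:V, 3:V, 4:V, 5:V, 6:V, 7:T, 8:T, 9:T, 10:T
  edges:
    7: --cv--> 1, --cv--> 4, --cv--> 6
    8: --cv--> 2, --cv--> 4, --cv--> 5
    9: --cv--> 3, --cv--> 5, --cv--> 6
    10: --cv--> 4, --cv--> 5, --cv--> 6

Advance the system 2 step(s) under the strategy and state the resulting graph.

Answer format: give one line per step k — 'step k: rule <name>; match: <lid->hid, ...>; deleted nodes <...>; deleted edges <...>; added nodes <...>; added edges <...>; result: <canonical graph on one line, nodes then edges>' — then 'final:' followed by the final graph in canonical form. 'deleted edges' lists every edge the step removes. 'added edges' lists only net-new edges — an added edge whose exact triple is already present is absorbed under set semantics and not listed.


step 1: rule r1; match: 0->6, 1->2, 2->4, 3->5; deleted nodes 6; deleted edges (6,2,cv); (6,4,cv); (6,5,cv); added nodes 8, 9, 10, 11, 12, 13, 14; added edges (11,2,cv); (11,8,cv); (11,10,cv); (12,4,cv); (12,8,cv); (12,9,cv); (13,5,cv); (13,9,cv); (13,10,cv); (14,8,cv); (14,9,cv); (14,10,cv); result: nodes: 2:V, 3:V, 4:V, 5:V, 7:T, 8:V, 9:V, 10:V, 11:T, 12:T, 13:T, 14:T edges: (7,2,cv); (7,4,cv); (7,5,cv); (7,5,cvk); (11,2,cv); (11,8,cv); (11,10,cv); (12,4,cv); (12,8,cv); (12,9,cv); (13,5,cv); (13,9,cv); (13,10,cv); (14,8,cv); (14,9,cv); (14,10,cv)
step 2: rule r1; match: 0->11, 1->2, 2->8, 3->10; deleted nodes 11; deleted edges (11,2,cv); (11,8,cv); (11,10,cv); added nodes 15, 16, 17, 18, 19, 20, 21; added edges (18,2,cv); (18,15,cv); (18,17,cv); (19,8,cv); (19,15,cv); (19,16,cv); (20,10,cv); (20,16,cv); (20,17,cv); (21,15,cv); (21,16,cv); (21,17,cv); result: nodes: 2:V, 3:V, 4:V, 5:V, 7:T, 8:V, 9:V, 10:V, 12:T, 13:T, 14:T, 15:V, 16:V, 17:V, 18:T, 19:T, 20:T, 21:T edges: (7,2,cv); (7,4,cv); (7,5,cv); (7,5,cvk); (12,4,cv); (12,8,cv); (12,9,cv); (13,5,cv); (13,9,cv); (13,10,cv); (14,8,cv); (14,9,cv); (14,10,cv); (18,2,cv); (18,15,cv); (18,17,cv); (19,8,cv); (19,15,cv); (19,16,cv); (20,10,cv); (20,16,cv); (20,17,cv); (21,15,cv); (21,16,cv); (21,17,cv)
final:
nodes: 2:V, 3:V, 4:V, 5:V, 7:T, 8:V, 9:V, 10:V, 12:T, 13:T, 14:T, 15:V, 16:V, 17:V, 18:T, 19:T, 20:T, 21:T
edges: (7,2,cv); (7,4,cv); (7,5,cv); (7,5,cvk); (12,4,cv); (12,8,cv); (12,9,cv); (13,5,cv); (13,9,cv); (13,10,cv); (14,8,cv); (14,9,cv); (14,10,cv); (18,2,cv); (18,15,cv); (18,17,cv); (19,8,cv); (19,15,cv); (19,16,cv); (20,10,cv); (20,16,cv); (20,17,cv); (21,15,cv); (21,16,cv); (21,17,cv)


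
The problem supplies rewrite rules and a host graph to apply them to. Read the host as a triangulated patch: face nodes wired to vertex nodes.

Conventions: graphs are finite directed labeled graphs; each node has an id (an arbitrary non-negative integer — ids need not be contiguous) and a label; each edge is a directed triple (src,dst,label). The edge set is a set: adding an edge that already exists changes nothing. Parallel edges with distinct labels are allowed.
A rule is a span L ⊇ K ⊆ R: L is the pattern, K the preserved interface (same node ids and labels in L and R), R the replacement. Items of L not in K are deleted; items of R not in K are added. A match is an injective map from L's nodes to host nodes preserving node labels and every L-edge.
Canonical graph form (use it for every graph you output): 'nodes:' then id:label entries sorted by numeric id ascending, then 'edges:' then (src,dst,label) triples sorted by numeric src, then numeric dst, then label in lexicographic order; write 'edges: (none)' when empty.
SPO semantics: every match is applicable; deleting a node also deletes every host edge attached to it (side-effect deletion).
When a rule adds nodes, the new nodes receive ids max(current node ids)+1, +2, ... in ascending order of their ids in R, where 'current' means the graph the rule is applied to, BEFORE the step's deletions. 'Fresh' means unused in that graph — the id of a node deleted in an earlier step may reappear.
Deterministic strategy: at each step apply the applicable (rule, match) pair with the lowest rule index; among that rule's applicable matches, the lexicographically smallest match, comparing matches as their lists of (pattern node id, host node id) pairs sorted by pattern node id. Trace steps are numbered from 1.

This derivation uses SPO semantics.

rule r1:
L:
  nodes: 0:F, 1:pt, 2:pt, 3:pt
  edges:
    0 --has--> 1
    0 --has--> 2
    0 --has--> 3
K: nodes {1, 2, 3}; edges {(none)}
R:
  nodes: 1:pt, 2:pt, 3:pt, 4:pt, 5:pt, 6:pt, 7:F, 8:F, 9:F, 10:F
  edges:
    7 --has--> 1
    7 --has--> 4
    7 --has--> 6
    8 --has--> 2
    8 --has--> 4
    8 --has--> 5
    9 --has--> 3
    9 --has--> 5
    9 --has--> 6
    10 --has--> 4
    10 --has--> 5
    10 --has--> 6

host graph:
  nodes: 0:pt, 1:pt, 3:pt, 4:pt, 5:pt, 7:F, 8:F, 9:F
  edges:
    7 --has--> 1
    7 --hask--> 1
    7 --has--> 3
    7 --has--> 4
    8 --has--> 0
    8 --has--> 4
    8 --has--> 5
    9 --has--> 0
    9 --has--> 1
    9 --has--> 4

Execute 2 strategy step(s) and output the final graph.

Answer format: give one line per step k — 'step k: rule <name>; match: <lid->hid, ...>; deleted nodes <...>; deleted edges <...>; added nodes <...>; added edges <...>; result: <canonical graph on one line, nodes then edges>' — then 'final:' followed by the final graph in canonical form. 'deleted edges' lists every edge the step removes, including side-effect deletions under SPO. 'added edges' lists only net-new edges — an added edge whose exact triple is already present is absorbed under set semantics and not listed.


step 1: rule r1; match: 0->7, 1->1, 2->3, 3->4; deleted nodes 7; deleted edges (7,1,has); (7,1,hask); (7,3,has); (7,4,has); added nodes 10, 11, 12, 13, 14, 15, 16; added edges (13,1,has); (13,10,has); (13,12,has); (14,3,has); (14,10,has); (14,11,has); (15,4,has); (15,11,has); (15,12,has); (16,10,has); (16,11,has); (16,12,has); result: nodes: 0:pt, 1:pt, 3:pt, 4:pt, 5:pt, 8:F, 9:F, 10:pt, 11:pt, 12:pt, 13:F, 14:F, 15:F, 16:F edges: (8,0,has); (8,4,has); (8,5,has); (9,0,has); (9,1,has); (9,4,has); (13,1,has); (13,10,has); (13,12,has); (14,3,has); (14,10,has); (14,11,has); (15,4,has); (15,11,has); (15,12,has); (16,10,has); (16,11,has); (16,12,has)
step 2: rule r1; match: 0->8, 1->0, 2->4, 3->5; deleted nodes 8; deleted edges (8,0,has); (8,4,has); (8,5,has); added nodes 17, 18, 19, 20, 21, 22, 23; added edges (20,0,has); (20,17,has); (20,19,has); (21,4,has); (21,17,has); (21,18,has); (22,5,has); (22,18,has); (22,19,has); (23,17,has); (23,18,has); (23,19,has); result: nodes: 0:pt, 1:pt, 3:pt, 4:pt, 5:pt, 9:F, 10:pt, 11:pt, 12:pt, 13:F, 14:F, 15:F, 16:F, 17:pt, 18:pt, 19:pt, 20:F, 21:F, 22:F, 23:F edges: (9,0,has); (9,1,has); (9,4,has); (13,1,has); (13,10,has); (13,12,has); (14,3,has); (14,10,has); (14,11,has); (15,4,has); (15,11,has); (15,12,has); (16,10,has); (16,11,has); (16,12,has); (20,0,has); (20,17,has); (20,19,has); (21,4,has); (21,17,has); (21,18,has); (22,5,has); (22,18,has); (22,19,has); (23,17,has); (23,18,has); (23,19,has)
final:
nodes: 0:pt, 1:pt, 3:pt, 4:pt, 5:pt, 9:F, 10:pt, 11:pt, 12:pt, 13:F, 14:F, 15:F, 16:F, 17:pt, 18:pt, 19:pt, 20:F, 21:F, 22:F, 23:F
edges: (9,0,has); (9,1,has); (9,4,has); (13,1,has); (13,10,has); (13,12,has); (14,3,has); (14,10,has); (14,11,has); (15,4,has); (15,11,has); (15,12,has); (16,10,has); (16,11,has); (16,12,has); (20,0,has); (20,17,has); (20,19,has); (21,4,has); (21,17,has); (21,18,has); (22,5,has); (22,18,has); (22,19,has); (23,17,has); (23,18,has); (23,19,has)


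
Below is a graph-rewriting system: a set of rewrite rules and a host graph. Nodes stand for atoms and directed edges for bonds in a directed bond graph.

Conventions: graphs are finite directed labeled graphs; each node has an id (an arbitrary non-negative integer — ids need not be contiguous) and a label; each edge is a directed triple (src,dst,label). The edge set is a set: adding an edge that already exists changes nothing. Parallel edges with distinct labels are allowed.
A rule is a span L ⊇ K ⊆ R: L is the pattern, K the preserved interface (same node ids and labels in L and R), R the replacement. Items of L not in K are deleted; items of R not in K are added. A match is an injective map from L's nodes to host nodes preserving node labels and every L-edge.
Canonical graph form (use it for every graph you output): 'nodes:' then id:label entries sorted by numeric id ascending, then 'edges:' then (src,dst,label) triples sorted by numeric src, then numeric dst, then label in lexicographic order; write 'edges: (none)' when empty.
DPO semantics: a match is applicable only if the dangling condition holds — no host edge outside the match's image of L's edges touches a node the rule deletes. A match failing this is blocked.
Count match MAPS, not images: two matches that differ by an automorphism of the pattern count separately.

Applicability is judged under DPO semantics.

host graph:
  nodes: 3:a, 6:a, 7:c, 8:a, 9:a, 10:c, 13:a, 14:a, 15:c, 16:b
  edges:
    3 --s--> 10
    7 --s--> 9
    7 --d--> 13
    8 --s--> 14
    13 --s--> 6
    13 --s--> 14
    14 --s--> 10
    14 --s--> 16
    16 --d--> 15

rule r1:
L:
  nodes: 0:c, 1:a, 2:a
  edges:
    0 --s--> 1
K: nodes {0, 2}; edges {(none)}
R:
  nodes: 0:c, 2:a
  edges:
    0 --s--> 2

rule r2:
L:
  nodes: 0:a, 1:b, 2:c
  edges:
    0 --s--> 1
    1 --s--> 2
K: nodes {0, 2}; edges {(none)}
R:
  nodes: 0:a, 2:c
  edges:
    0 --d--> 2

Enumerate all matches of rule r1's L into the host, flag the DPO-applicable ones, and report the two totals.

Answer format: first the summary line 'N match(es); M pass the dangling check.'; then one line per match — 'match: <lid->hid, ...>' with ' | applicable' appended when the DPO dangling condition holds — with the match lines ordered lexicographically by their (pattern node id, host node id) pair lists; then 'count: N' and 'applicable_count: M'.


5 match(es); 5 pass the dangling check.
match: 0->7, 1->9, 2->3 | applicable
match: 0->7, 1->9, 2->6 | applicable
match: 0->7, 1->9, 2->8 | applicable
match: 0->7, 1->9, 2->13 | applicable
match: 0->7, 1->9, 2->14 | applicable
count: 5
applicable_count: 5


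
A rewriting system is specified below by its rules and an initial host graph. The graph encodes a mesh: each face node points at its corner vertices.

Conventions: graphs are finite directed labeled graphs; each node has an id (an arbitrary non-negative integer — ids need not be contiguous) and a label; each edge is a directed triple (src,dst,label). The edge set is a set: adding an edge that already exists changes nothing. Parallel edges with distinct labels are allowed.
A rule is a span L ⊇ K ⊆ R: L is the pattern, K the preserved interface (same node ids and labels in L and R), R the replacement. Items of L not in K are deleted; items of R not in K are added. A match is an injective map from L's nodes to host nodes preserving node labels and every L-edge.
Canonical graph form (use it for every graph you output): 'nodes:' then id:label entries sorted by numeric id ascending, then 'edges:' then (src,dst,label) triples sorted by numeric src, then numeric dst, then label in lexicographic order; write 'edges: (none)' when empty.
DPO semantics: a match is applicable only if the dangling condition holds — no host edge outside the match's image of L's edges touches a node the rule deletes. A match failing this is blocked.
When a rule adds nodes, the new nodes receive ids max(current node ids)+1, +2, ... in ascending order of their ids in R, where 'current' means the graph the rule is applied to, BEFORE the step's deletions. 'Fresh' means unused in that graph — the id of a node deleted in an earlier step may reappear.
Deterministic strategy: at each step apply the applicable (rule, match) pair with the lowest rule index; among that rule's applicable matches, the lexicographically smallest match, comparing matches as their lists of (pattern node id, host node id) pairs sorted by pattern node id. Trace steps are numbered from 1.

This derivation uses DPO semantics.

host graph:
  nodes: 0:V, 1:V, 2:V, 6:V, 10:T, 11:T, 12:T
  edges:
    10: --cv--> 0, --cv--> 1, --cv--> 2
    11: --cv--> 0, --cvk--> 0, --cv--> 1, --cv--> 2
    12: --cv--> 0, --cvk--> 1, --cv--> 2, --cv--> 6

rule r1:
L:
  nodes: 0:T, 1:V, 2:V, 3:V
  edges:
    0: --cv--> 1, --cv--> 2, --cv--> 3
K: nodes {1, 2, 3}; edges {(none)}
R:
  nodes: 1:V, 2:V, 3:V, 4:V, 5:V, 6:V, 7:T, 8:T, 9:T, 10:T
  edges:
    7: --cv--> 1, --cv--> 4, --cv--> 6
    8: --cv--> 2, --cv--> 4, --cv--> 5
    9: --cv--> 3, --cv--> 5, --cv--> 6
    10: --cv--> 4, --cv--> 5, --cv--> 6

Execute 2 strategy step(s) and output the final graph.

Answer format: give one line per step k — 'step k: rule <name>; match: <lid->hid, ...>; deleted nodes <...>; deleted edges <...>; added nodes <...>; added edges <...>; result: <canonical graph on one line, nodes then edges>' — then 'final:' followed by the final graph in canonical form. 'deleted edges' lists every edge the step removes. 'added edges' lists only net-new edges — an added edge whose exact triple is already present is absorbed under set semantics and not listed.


step 1: rule r1; match: 0->10, 1->0, 2->1, 3->2; deleted nodes 10; deleted edges (10,0,cv); (10,1,cv); (10,2,cv); added nodes 13, 14, 15, 16, 17, 18, 19; added edges (16,0,cv); (16,13,cv); (16,15,cv); (17,1,cv); (17,13,cv); (17,14,cv); (18,2,cv); (18,14,cv); (18,15,cv); (19,13,cv); (19,14,cv); (19,15,cv); result: nodes: 0:V, 1:V, 2:V, 6:V, 11:T, 12:T, 13:V, 14:V, 15:V, 16:T, 17:T, 18:T, 19:T edges: (11,0,cv); (11,0,cvk); (11,1,cv); (11,2,cv); (12,0,cv); (12,1,cvk); (12,2,cv); (12,6,cv); (16,0,cv); (16,13,cv); (16,15,cv); (17,1,cv); (17,13,cv); (17,14,cv); (18,2,cv); (18,14,cv); (18,15,cv); (19,13,cv); (19,14,cv); (19,15,cv)
step 2: rule r1; match: 0->16, 1->0, 2->13, 3->15; deleted nodes 16; deleted edges (16,0,cv); (16,13,cv); (16,15,cv); added nodes 20, 21, 22, 23, 24, 25, 26; added edges (23,0,cv); (23,20,cv); (23,22,cv); (24,13,cv); (24,20,cv); (24,21,cv); (25,15,cv); (25,21,cv); (25,22,cv); (26,20,cv); (26,21,cv); (26,22,cv); result: nodes: 0:V, 1:V, 2:V, 6:V, 11:T, 12:T, 13:V, 14:V, 15:V, 17:T, 18:T, 19:T, 20:V, 21:V, 22:V, 23:T, 24:T, 25:T, 26:T edges: (11,0,cv); (11,0,cvk); (11,1,cv); (11,2,cv); (12,0,cv); (12,1,cvk); (12,2,cv); (12,6,cv); (17,1,cv); (17,13,cv); (17,14,cv); (18,2,cv); (18,14,cv); (18,15,cv); (19,13,cv); (19,14,cv); (19,15,cv); (23,0,cv); (23,20,cv); (23,22,cv); (24,13,cv); (24,20,cv); (24,21,cv); (25,15,cv); (25,21,cv); (25,22,cv); (26,20,cv); (26,21,cv); (26,22,cv)
final:
nodes: 0:V, 1:V, 2:V, 6:V, 11:T, 12:T, 13:V, 14:V, 15:V, 17:T, 18:T, 19:T, 20:V, 21:V, 22:V, 23:T, 24:T, 25:T, 26:T
edges: (11,0,cv); (11,0,cvk); (11,1,cv); (11,2,cv); (12,0,cv); (12,1,cvk); (12,2,cv); (12,6,cv); (17,1,cv); (17,13,cv); (17,14,cv); (18,2,cv); (18,14,cv); (18,15,cv); (19,13,cv); (19,14,cv); (19,15,cv); (23,0,cv); (23,20,cv); (23,22,cv); (24,13,cv); (24,20,cv); (24,21,cv); (25,15,cv); (25,21,cv); (25,22,cv); (26,20,cv); (26,21,cv); (26,22,cv)
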